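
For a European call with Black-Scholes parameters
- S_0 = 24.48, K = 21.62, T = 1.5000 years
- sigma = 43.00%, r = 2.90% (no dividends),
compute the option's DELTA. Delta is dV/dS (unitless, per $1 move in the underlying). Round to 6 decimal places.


Answer: Delta = 0.719658

Derivation:
d1 = 0.5818252962; d2 = 0.0551850015
phi(d1) = 0.3368226087; exp(-qT) = 1.0000000000; exp(-rT) = 0.9574325541
N(d1) = 0.7196578184
Delta = exp(-qT) * N(d1) = 1.0000000000 * 0.7196578184 = 0.719658


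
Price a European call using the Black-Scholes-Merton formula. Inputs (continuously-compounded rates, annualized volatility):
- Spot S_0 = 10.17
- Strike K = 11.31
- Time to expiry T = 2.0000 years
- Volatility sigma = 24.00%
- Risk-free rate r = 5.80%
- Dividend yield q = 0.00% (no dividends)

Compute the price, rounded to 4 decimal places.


d1 = (ln(S/K) + (r - q + 0.5*sigma^2) * T) / (sigma * sqrt(T)) = 0.19844634
d2 = d1 - sigma * sqrt(T) = -0.14096492
exp(-rT) = 0.89047522; exp(-qT) = 1.00000000
C = S_0 * exp(-qT) * N(d1) - K * exp(-rT) * N(d2)
N(d1) = 0.57865207; N(d2) = 0.44394883
C = 10.1700 * 1.00000000 * 0.57865207 - 11.3100 * 0.89047522 * 0.44394883 = 1.4138

Answer: Price = 1.4138


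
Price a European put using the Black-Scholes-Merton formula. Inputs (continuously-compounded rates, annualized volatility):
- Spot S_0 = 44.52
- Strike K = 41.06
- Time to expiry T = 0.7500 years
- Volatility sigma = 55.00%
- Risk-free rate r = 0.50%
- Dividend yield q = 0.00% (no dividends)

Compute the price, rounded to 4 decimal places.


Answer: Price = 6.3577

Derivation:
d1 = (ln(S/K) + (r - q + 0.5*sigma^2) * T) / (sigma * sqrt(T)) = 0.41588454
d2 = d1 - sigma * sqrt(T) = -0.06042944
exp(-rT) = 0.99625702; exp(-qT) = 1.00000000
P = K * exp(-rT) * N(-d2) - S_0 * exp(-qT) * N(-d1)
N(-d1) = 0.33874725; N(-d2) = 0.52409319
P = 41.0600 * 0.99625702 * 0.52409319 - 44.5200 * 1.00000000 * 0.33874725 = 6.3577


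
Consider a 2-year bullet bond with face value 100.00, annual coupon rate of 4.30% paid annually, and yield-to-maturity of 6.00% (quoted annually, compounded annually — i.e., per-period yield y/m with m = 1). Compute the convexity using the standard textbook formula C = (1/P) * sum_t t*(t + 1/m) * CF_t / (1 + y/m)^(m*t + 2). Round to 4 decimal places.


Answer: Convexity = 5.1909

Derivation:
Coupon per period c = face * coupon_rate / m = 4.300000
Periods per year m = 1; per-period yield y/m = 0.060000
Number of cashflows N = 2
Cashflows (t years, CF_t, discount factor 1/(1+y/m)^(m*t), PV):
  t = 1.0000: CF_t = 4.300000, DF = 0.943396, PV = 4.056604
  t = 2.0000: CF_t = 104.300000, DF = 0.889996, PV = 92.826629
Price P = sum_t PV_t = 96.883232
Convexity numerator sum_t t*(t + 1/m) * CF_t / (1+y/m)^(m*t + 2):
  t = 1.0000: term = 7.220726
  t = 2.0000: term = 495.692214
Convexity = (1/P) * sum = 502.912940 / 96.883232 = 5.190918


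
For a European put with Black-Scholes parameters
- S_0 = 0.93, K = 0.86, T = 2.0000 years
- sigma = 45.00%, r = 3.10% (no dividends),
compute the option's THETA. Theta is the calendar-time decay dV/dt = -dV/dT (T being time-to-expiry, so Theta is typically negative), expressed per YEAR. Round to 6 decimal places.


Answer: Theta = -0.037554

Derivation:
d1 = 0.5385831171; d2 = -0.0978129860
phi(d1) = 0.3450815820; exp(-qT) = 1.0000000000; exp(-rT) = 0.9398828868
Theta = -S*exp(-qT)*phi(d1)*sigma/(2*sqrt(T)) + r*K*exp(-rT)*N(-d2) - q*S*exp(-qT)*N(-d1)
N(-d1) = 0.2950872697; N(-d2) = 0.5389596022; sqrt(T) = 1.4142135624
Term 1 = -0.9300 * 1.0000000000 * 0.3450815820 * 0.4500 / (2 * 1.4142135624) = -0.0510589935
Term 2 = 0.0310 * 0.8600 * 0.9398828868 * 0.5389596022 = 0.0135048605
Term 3 = 0 (no dividend yield, q = 0)
Theta = -0.0510589935 + (0.0135048605) + (0.0000000000) = -0.037554


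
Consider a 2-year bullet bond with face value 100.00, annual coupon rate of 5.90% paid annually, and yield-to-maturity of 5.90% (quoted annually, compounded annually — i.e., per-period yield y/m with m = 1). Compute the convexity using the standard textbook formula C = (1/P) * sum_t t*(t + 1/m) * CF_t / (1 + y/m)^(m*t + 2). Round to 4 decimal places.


Coupon per period c = face * coupon_rate / m = 5.900000
Periods per year m = 1; per-period yield y/m = 0.059000
Number of cashflows N = 2
Cashflows (t years, CF_t, discount factor 1/(1+y/m)^(m*t), PV):
  t = 1.0000: CF_t = 5.900000, DF = 0.944287, PV = 5.571294
  t = 2.0000: CF_t = 105.900000, DF = 0.891678, PV = 94.428706
Price P = sum_t PV_t = 100.000000
Convexity numerator sum_t t*(t + 1/m) * CF_t / (1+y/m)^(m*t + 2):
  t = 1.0000: term = 9.935601
  t = 2.0000: term = 505.200033
Convexity = (1/P) * sum = 515.135633 / 100.000000 = 5.151356

Answer: Convexity = 5.1514


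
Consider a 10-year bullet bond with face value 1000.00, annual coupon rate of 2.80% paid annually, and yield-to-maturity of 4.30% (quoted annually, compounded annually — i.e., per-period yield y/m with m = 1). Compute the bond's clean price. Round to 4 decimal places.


Answer: Price = 880.1334

Derivation:
Coupon per period c = face * coupon_rate / m = 28.000000
Periods per year m = 1; per-period yield y/m = 0.043000
Number of cashflows N = 10
Cashflows (t years, CF_t, discount factor 1/(1+y/m)^(m*t), PV):
  t = 1.0000: CF_t = 28.000000, DF = 0.958773, PV = 26.845638
  t = 2.0000: CF_t = 28.000000, DF = 0.919245, PV = 25.738866
  t = 3.0000: CF_t = 28.000000, DF = 0.881347, PV = 24.677724
  t = 4.0000: CF_t = 28.000000, DF = 0.845012, PV = 23.660330
  t = 5.0000: CF_t = 28.000000, DF = 0.810174, PV = 22.684880
  t = 6.0000: CF_t = 28.000000, DF = 0.776773, PV = 21.749645
  t = 7.0000: CF_t = 28.000000, DF = 0.744749, PV = 20.852968
  t = 8.0000: CF_t = 28.000000, DF = 0.714045, PV = 19.993258
  t = 9.0000: CF_t = 28.000000, DF = 0.684607, PV = 19.168991
  t = 10.0000: CF_t = 1028.000000, DF = 0.656382, PV = 674.761089
Price P = sum_t PV_t = 880.133389


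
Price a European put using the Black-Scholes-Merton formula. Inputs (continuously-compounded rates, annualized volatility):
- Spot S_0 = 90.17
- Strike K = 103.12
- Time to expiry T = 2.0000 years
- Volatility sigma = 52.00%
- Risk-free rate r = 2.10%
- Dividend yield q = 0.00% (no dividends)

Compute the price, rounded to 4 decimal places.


d1 = (ln(S/K) + (r - q + 0.5*sigma^2) * T) / (sigma * sqrt(T)) = 0.24232470
d2 = d1 - sigma * sqrt(T) = -0.49306635
exp(-rT) = 0.95886978; exp(-qT) = 1.00000000
P = K * exp(-rT) * N(-d2) - S_0 * exp(-qT) * N(-d1)
N(-d1) = 0.40426429; N(-d2) = 0.68901715
P = 103.1200 * 0.95886978 * 0.68901715 - 90.1700 * 1.00000000 * 0.40426429 = 31.6766

Answer: Price = 31.6766


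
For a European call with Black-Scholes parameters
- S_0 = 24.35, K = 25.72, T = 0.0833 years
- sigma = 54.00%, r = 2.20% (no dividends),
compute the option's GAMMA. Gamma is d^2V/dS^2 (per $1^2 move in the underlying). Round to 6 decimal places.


Answer: Gamma = 0.101588

Derivation:
d1 = -0.2615234045; d2 = -0.4173767971
phi(d1) = 0.3855301886; exp(-qT) = 1.0000000000; exp(-rT) = 0.9981690782
Gamma = exp(-qT) * phi(d1) / (S * sigma * sqrt(T)) = 1.0000000000 * 0.3855301886 / (24.3500 * 0.5400 * 0.2886173938) = 0.101588


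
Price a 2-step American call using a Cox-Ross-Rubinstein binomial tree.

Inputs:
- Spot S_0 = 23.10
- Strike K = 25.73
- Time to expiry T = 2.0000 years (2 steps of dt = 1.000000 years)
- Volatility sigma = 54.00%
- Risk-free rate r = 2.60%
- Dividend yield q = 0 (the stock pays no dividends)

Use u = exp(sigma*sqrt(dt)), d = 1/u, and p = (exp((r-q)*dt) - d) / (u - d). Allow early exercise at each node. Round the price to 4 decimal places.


Answer: Price = V(0,0) = 6.1516

Derivation:
dt = T/N = 1.000000
u = exp(sigma*sqrt(dt)) = 1.716007; d = 1/u = 0.582748
p = (exp((r-q)*dt) - d) / (u - d) = 0.391431
Discount per step: exp(-r*dt) = 0.974335
Stock lattice S(k, i) with i counting down-moves:
  k=0: S(0,0) = 23.1000
  k=1: S(1,0) = 39.6398; S(1,1) = 13.4615
  k=2: S(2,0) = 68.0221; S(2,1) = 23.1000; S(2,2) = 7.8447
Terminal payoffs V(N, i) = max(S_T - K, 0):
  V(2,0) = 42.292098; V(2,1) = 0.000000; V(2,2) = 0.000000
Backward induction: V(k, i) = exp(-r*dt) * [p * V(k+1, i) + (1-p) * V(k+1, i+1)]; then take max(V_cont, immediate exercise) for American.
  V(1,0) = exp(-r*dt) * [p*42.292098 + (1-p)*0.000000] = 16.129575; exercise = 13.909759; V(1,0) = max -> 16.129575
  V(1,1) = exp(-r*dt) * [p*0.000000 + (1-p)*0.000000] = 0.000000; exercise = 0.000000; V(1,1) = max -> 0.000000
  V(0,0) = exp(-r*dt) * [p*16.129575 + (1-p)*0.000000] = 6.151579; exercise = 0.000000; V(0,0) = max -> 6.151579


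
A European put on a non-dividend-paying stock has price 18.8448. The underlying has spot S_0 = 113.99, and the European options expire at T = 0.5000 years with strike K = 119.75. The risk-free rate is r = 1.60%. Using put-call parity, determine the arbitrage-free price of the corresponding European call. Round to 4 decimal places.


Answer: Call price = 14.0390

Derivation:
Put-call parity: C - P = S_0 * exp(-qT) - K * exp(-rT).
S_0 * exp(-qT) = 113.9900 * 1.00000000 = 113.99000000
K * exp(-rT) = 119.7500 * 0.99203191 = 118.79582180
C = P + S*exp(-qT) - K*exp(-rT)
C = 18.8448 + 113.99000000 - 118.79582180 = 14.0390


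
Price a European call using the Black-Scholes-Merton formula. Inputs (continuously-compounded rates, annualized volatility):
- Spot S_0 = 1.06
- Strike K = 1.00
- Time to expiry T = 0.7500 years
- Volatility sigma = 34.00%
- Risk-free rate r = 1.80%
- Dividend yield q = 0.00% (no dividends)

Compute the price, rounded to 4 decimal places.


d1 = (ln(S/K) + (r - q + 0.5*sigma^2) * T) / (sigma * sqrt(T)) = 0.39096431
d2 = d1 - sigma * sqrt(T) = 0.09651567
exp(-rT) = 0.98659072; exp(-qT) = 1.00000000
C = S_0 * exp(-qT) * N(d1) - K * exp(-rT) * N(d2)
N(d1) = 0.65208819; N(d2) = 0.53844449
C = 1.0600 * 1.00000000 * 0.65208819 - 1.0000 * 0.98659072 * 0.53844449 = 0.1600

Answer: Price = 0.1600


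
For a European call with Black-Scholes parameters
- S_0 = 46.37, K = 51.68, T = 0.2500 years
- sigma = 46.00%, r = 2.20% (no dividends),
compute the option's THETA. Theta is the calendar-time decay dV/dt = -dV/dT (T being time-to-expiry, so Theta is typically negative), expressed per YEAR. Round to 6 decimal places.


d1 = -0.3324702655; d2 = -0.5624702655
phi(d1) = 0.3774916718; exp(-qT) = 1.0000000000; exp(-rT) = 0.9945150973
Theta = -S*exp(-qT)*phi(d1)*sigma/(2*sqrt(T)) - r*K*exp(-rT)*N(d2) + q*S*exp(-qT)*N(d1)
N(d1) = 0.3697670943; N(d2) = 0.2868978285; sqrt(T) = 0.5000000000
Term 1 = -46.3700 * 1.0000000000 * 0.3774916718 * 0.4600 / (2 * 0.5000000000) = -8.0519728578
Term 2 = -0.0220 * 51.6800 * 0.9945150973 * 0.2868978285 = -0.3244022272
Term 3 = 0 (no dividend yield, q = 0)
Theta = -8.0519728578 + (-0.3244022272) + (0.0000000000) = -8.376375

Answer: Theta = -8.376375


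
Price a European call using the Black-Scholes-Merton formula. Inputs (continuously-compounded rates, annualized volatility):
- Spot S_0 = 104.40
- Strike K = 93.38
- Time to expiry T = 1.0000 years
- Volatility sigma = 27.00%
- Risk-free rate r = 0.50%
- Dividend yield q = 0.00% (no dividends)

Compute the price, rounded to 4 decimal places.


Answer: Price = 17.3023

Derivation:
d1 = (ln(S/K) + (r - q + 0.5*sigma^2) * T) / (sigma * sqrt(T)) = 0.56667587
d2 = d1 - sigma * sqrt(T) = 0.29667587
exp(-rT) = 0.99501248; exp(-qT) = 1.00000000
C = S_0 * exp(-qT) * N(d1) - K * exp(-rT) * N(d2)
N(d1) = 0.71453279; N(d2) = 0.61664301
C = 104.4000 * 1.00000000 * 0.71453279 - 93.3800 * 0.99501248 * 0.61664301 = 17.3023


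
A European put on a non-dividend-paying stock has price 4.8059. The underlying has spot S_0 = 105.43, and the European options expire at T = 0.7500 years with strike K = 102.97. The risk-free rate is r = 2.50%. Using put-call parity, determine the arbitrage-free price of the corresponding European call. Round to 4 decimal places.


Answer: Call price = 9.1786

Derivation:
Put-call parity: C - P = S_0 * exp(-qT) - K * exp(-rT).
S_0 * exp(-qT) = 105.4300 * 1.00000000 = 105.43000000
K * exp(-rT) = 102.9700 * 0.98142469 = 101.05730010
C = P + S*exp(-qT) - K*exp(-rT)
C = 4.8059 + 105.43000000 - 101.05730010 = 9.1786


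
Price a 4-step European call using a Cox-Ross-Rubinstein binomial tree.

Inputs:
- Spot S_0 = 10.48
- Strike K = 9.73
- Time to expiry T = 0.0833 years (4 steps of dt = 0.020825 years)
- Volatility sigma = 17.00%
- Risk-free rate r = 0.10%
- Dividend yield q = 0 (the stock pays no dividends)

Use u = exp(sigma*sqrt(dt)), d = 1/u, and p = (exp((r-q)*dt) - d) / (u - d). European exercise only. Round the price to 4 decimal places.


Answer: Price = V(0,0) = 0.7658

Derivation:
dt = T/N = 0.020825
u = exp(sigma*sqrt(dt)) = 1.024836; d = 1/u = 0.975766
p = (exp((r-q)*dt) - d) / (u - d) = 0.494292
Discount per step: exp(-r*dt) = 0.999979
Stock lattice S(k, i) with i counting down-moves:
  k=0: S(0,0) = 10.4800
  k=1: S(1,0) = 10.7403; S(1,1) = 10.2260
  k=2: S(2,0) = 11.0070; S(2,1) = 10.4800; S(2,2) = 9.9782
  k=3: S(3,0) = 11.2804; S(3,1) = 10.7403; S(3,2) = 10.2260; S(3,3) = 9.7364
  k=4: S(4,0) = 11.5606; S(4,1) = 11.0070; S(4,2) = 10.4800; S(4,3) = 9.9782; S(4,4) = 9.5004
Terminal payoffs V(N, i) = max(S_T - K, 0):
  V(4,0) = 1.830552; V(4,1) = 1.277024; V(4,2) = 0.750000; V(4,3) = 0.248210; V(4,4) = 0.000000
Backward induction: V(k, i) = exp(-r*dt) * [p * V(k+1, i) + (1-p) * V(k+1, i+1)].
  V(3,0) = exp(-r*dt) * [p*1.830552 + (1-p)*1.277024] = 1.550596
  V(3,1) = exp(-r*dt) * [p*1.277024 + (1-p)*0.750000] = 1.010483
  V(3,2) = exp(-r*dt) * [p*0.750000 + (1-p)*0.248210] = 0.496230
  V(3,3) = exp(-r*dt) * [p*0.248210 + (1-p)*0.000000] = 0.122686
  V(2,0) = exp(-r*dt) * [p*1.550596 + (1-p)*1.010483] = 1.277429
  V(2,1) = exp(-r*dt) * [p*1.010483 + (1-p)*0.496230] = 0.750405
  V(2,2) = exp(-r*dt) * [p*0.496230 + (1-p)*0.122686] = 0.307319
  V(1,0) = exp(-r*dt) * [p*1.277429 + (1-p)*0.750405] = 1.010888
  V(1,1) = exp(-r*dt) * [p*0.750405 + (1-p)*0.307319] = 0.526322
  V(0,0) = exp(-r*dt) * [p*1.010888 + (1-p)*0.526322] = 0.765823


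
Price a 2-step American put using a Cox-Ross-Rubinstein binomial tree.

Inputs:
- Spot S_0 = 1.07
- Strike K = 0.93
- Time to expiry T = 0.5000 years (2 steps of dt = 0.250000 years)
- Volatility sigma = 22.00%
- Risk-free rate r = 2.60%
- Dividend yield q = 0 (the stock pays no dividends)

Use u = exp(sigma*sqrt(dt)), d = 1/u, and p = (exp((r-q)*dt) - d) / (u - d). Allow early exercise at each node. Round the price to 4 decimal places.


Answer: Price = V(0,0) = 0.0174

Derivation:
dt = T/N = 0.250000
u = exp(sigma*sqrt(dt)) = 1.116278; d = 1/u = 0.895834
p = (exp((r-q)*dt) - d) / (u - d) = 0.502110
Discount per step: exp(-r*dt) = 0.993521
Stock lattice S(k, i) with i counting down-moves:
  k=0: S(0,0) = 1.0700
  k=1: S(1,0) = 1.1944; S(1,1) = 0.9585
  k=2: S(2,0) = 1.3333; S(2,1) = 1.0700; S(2,2) = 0.8587
Terminal payoffs V(N, i) = max(K - S_T, 0):
  V(2,0) = 0.000000; V(2,1) = 0.000000; V(2,2) = 0.071305
Backward induction: V(k, i) = exp(-r*dt) * [p * V(k+1, i) + (1-p) * V(k+1, i+1)]; then take max(V_cont, immediate exercise) for American.
  V(1,0) = exp(-r*dt) * [p*0.000000 + (1-p)*0.000000] = 0.000000; exercise = 0.000000; V(1,0) = max -> 0.000000
  V(1,1) = exp(-r*dt) * [p*0.000000 + (1-p)*0.071305] = 0.035272; exercise = 0.000000; V(1,1) = max -> 0.035272
  V(0,0) = exp(-r*dt) * [p*0.000000 + (1-p)*0.035272] = 0.017448; exercise = 0.000000; V(0,0) = max -> 0.017448


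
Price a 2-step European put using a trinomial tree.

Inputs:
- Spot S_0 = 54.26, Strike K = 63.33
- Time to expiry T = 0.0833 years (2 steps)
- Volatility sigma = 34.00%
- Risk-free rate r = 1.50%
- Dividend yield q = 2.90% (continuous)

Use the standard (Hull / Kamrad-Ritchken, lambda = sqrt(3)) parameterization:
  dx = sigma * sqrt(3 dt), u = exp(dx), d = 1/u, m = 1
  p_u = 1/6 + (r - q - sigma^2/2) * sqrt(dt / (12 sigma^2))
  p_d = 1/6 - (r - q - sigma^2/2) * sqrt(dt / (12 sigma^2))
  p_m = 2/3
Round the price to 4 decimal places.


Answer: Price = V(0,0) = 9.2571

Derivation:
dt = T/N = 0.041650; dx = sigma*sqrt(3*dt) = 0.120184
u = exp(dx) = 1.127704; d = 1/u = 0.886757
p_u = 0.154225, p_m = 0.666667, p_d = 0.179108
Discount per step: exp(-r*dt) = 0.999375
Stock lattice S(k, j) with j the centered position index:
  k=0: S(0,+0) = 54.2600
  k=1: S(1,-1) = 48.1154; S(1,+0) = 54.2600; S(1,+1) = 61.1892
  k=2: S(2,-2) = 42.6667; S(2,-1) = 48.1154; S(2,+0) = 54.2600; S(2,+1) = 61.1892; S(2,+2) = 69.0034
Terminal payoffs V(N, j) = max(K - S_T, 0):
  V(2,-2) = 20.663286; V(2,-1) = 15.214556; V(2,+0) = 9.070000; V(2,+1) = 2.140756; V(2,+2) = 0.000000
Backward induction: V(k, j) = exp(-r*dt) * [p_u * V(k+1, j+1) + p_m * V(k+1, j) + p_d * V(k+1, j-1)]
  V(1,-1) = exp(-r*dt) * [p_u*9.070000 + p_m*15.214556 + p_d*20.663286] = 15.233300
  V(1,+0) = exp(-r*dt) * [p_u*2.140756 + p_m*9.070000 + p_d*15.214556] = 9.096188
  V(1,+1) = exp(-r*dt) * [p_u*0.000000 + p_m*2.140756 + p_d*9.070000] = 3.049773
  V(0,+0) = exp(-r*dt) * [p_u*3.049773 + p_m*9.096188 + p_d*15.233300] = 9.257097


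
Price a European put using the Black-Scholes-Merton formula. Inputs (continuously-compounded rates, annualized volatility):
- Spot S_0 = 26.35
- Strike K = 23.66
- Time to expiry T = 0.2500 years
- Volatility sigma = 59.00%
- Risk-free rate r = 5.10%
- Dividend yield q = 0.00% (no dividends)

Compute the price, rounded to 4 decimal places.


d1 = (ln(S/K) + (r - q + 0.5*sigma^2) * T) / (sigma * sqrt(T)) = 0.55574548
d2 = d1 - sigma * sqrt(T) = 0.26074548
exp(-rT) = 0.98733094; exp(-qT) = 1.00000000
P = K * exp(-rT) * N(-d2) - S_0 * exp(-qT) * N(-d1)
N(-d1) = 0.28919243; N(-d2) = 0.39714440
P = 23.6600 * 0.98733094 * 0.39714440 - 26.3500 * 1.00000000 * 0.28919243 = 1.6572

Answer: Price = 1.6572


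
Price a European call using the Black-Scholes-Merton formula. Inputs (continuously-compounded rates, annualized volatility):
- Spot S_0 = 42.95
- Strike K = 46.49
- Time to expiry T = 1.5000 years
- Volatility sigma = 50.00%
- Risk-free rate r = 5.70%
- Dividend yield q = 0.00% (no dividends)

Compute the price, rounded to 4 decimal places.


Answer: Price = 10.4340

Derivation:
d1 = (ln(S/K) + (r - q + 0.5*sigma^2) * T) / (sigma * sqrt(T)) = 0.31647312
d2 = d1 - sigma * sqrt(T) = -0.29589932
exp(-rT) = 0.91805314; exp(-qT) = 1.00000000
C = S_0 * exp(-qT) * N(d1) - K * exp(-rT) * N(d2)
N(d1) = 0.62417829; N(d2) = 0.38365349
C = 42.9500 * 1.00000000 * 0.62417829 - 46.4900 * 0.91805314 * 0.38365349 = 10.4340


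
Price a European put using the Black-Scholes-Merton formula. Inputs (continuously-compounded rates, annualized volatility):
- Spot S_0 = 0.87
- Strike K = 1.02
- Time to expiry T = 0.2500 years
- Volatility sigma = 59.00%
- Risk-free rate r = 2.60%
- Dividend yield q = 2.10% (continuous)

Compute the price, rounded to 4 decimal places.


d1 = (ln(S/K) + (r - q + 0.5*sigma^2) * T) / (sigma * sqrt(T)) = -0.38746507
d2 = d1 - sigma * sqrt(T) = -0.68246507
exp(-rT) = 0.99352108; exp(-qT) = 0.99476376
P = K * exp(-rT) * N(-d2) - S_0 * exp(-qT) * N(-d1)
N(-d1) = 0.65079403; N(-d2) = 0.75252754
P = 1.0200 * 0.99352108 * 0.75252754 - 0.8700 * 0.99476376 * 0.65079403 = 0.1994

Answer: Price = 0.1994


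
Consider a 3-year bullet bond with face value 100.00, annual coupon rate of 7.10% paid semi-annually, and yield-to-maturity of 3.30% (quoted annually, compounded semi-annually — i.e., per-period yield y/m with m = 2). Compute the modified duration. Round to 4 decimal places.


Coupon per period c = face * coupon_rate / m = 3.550000
Periods per year m = 2; per-period yield y/m = 0.016500
Number of cashflows N = 6
Cashflows (t years, CF_t, discount factor 1/(1+y/m)^(m*t), PV):
  t = 0.5000: CF_t = 3.550000, DF = 0.983768, PV = 3.492376
  t = 1.0000: CF_t = 3.550000, DF = 0.967799, PV = 3.435687
  t = 1.5000: CF_t = 3.550000, DF = 0.952090, PV = 3.379918
  t = 2.0000: CF_t = 3.550000, DF = 0.936635, PV = 3.325055
  t = 2.5000: CF_t = 3.550000, DF = 0.921432, PV = 3.271082
  t = 3.0000: CF_t = 103.550000, DF = 0.906475, PV = 93.865458
Price P = sum_t PV_t = 110.769576
First compute Macaulay numerator sum_t t * PV_t:
  t * PV_t at t = 0.5000: 1.746188
  t * PV_t at t = 1.0000: 3.435687
  t * PV_t at t = 1.5000: 5.069877
  t * PV_t at t = 2.0000: 6.650110
  t * PV_t at t = 2.5000: 8.177705
  t * PV_t at t = 3.0000: 281.596375
Macaulay duration D = 306.675942 / 110.769576 = 2.768594
Modified duration = D / (1 + y/m) = 2.768594 / (1 + 0.016500) = 2.723653

Answer: Modified duration = 2.7237


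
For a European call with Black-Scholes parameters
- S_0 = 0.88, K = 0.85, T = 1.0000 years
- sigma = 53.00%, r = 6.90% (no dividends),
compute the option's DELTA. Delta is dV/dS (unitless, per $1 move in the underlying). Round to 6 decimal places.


Answer: Delta = 0.677469

Derivation:
d1 = 0.4606331283; d2 = -0.0693668717
phi(d1) = 0.3587857115; exp(-qT) = 1.0000000000; exp(-rT) = 0.9333266801
N(d1) = 0.6774690802
Delta = exp(-qT) * N(d1) = 1.0000000000 * 0.6774690802 = 0.677469


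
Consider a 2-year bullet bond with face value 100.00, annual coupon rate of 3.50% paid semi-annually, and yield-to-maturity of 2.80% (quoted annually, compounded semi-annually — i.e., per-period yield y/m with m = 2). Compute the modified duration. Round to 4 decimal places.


Coupon per period c = face * coupon_rate / m = 1.750000
Periods per year m = 2; per-period yield y/m = 0.014000
Number of cashflows N = 4
Cashflows (t years, CF_t, discount factor 1/(1+y/m)^(m*t), PV):
  t = 0.5000: CF_t = 1.750000, DF = 0.986193, PV = 1.725838
  t = 1.0000: CF_t = 1.750000, DF = 0.972577, PV = 1.702010
  t = 1.5000: CF_t = 1.750000, DF = 0.959149, PV = 1.678511
  t = 2.0000: CF_t = 101.750000, DF = 0.945906, PV = 96.245980
Price P = sum_t PV_t = 101.352339
First compute Macaulay numerator sum_t t * PV_t:
  t * PV_t at t = 0.5000: 0.862919
  t * PV_t at t = 1.0000: 1.702010
  t * PV_t at t = 1.5000: 2.517766
  t * PV_t at t = 2.0000: 192.491960
Macaulay duration D = 197.574655 / 101.352339 = 1.949384
Modified duration = D / (1 + y/m) = 1.949384 / (1 + 0.014000) = 1.922470

Answer: Modified duration = 1.9225


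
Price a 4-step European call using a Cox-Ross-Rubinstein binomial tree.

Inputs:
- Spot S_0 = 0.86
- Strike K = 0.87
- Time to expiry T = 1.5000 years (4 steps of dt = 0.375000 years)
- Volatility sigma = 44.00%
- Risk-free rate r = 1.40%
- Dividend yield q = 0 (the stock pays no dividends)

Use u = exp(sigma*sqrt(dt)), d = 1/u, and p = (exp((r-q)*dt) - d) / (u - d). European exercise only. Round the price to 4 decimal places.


Answer: Price = V(0,0) = 0.1767

Derivation:
dt = T/N = 0.375000
u = exp(sigma*sqrt(dt)) = 1.309236; d = 1/u = 0.763804
p = (exp((r-q)*dt) - d) / (u - d) = 0.442694
Discount per step: exp(-r*dt) = 0.994764
Stock lattice S(k, i) with i counting down-moves:
  k=0: S(0,0) = 0.8600
  k=1: S(1,0) = 1.1259; S(1,1) = 0.6569
  k=2: S(2,0) = 1.4741; S(2,1) = 0.8600; S(2,2) = 0.5017
  k=3: S(3,0) = 1.9300; S(3,1) = 1.1259; S(3,2) = 0.6569; S(3,3) = 0.3832
  k=4: S(4,0) = 2.5268; S(4,1) = 1.4741; S(4,2) = 0.8600; S(4,3) = 0.5017; S(4,4) = 0.2927
Terminal payoffs V(N, i) = max(S_T - K, 0):
  V(4,0) = 1.656797; V(4,1) = 0.604125; V(4,2) = 0.000000; V(4,3) = 0.000000; V(4,4) = 0.000000
Backward induction: V(k, i) = exp(-r*dt) * [p * V(k+1, i) + (1-p) * V(k+1, i+1)].
  V(3,0) = exp(-r*dt) * [p*1.656797 + (1-p)*0.604125] = 1.064534
  V(3,1) = exp(-r*dt) * [p*0.604125 + (1-p)*0.000000] = 0.266042
  V(3,2) = exp(-r*dt) * [p*0.000000 + (1-p)*0.000000] = 0.000000
  V(3,3) = exp(-r*dt) * [p*0.000000 + (1-p)*0.000000] = 0.000000
  V(2,0) = exp(-r*dt) * [p*1.064534 + (1-p)*0.266042] = 0.616286
  V(2,1) = exp(-r*dt) * [p*0.266042 + (1-p)*0.000000] = 0.117159
  V(2,2) = exp(-r*dt) * [p*0.000000 + (1-p)*0.000000] = 0.000000
  V(1,0) = exp(-r*dt) * [p*0.616286 + (1-p)*0.117159] = 0.336349
  V(1,1) = exp(-r*dt) * [p*0.117159 + (1-p)*0.000000] = 0.051594
  V(0,0) = exp(-r*dt) * [p*0.336349 + (1-p)*0.051594] = 0.176723


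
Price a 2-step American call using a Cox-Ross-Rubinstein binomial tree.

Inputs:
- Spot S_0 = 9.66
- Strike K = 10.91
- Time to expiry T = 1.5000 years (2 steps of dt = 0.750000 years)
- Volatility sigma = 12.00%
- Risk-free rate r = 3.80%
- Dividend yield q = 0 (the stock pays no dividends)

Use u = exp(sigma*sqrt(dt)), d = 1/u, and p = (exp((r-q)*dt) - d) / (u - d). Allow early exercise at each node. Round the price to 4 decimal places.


dt = T/N = 0.750000
u = exp(sigma*sqrt(dt)) = 1.109515; d = 1/u = 0.901295
p = (exp((r-q)*dt) - d) / (u - d) = 0.612886
Discount per step: exp(-r*dt) = 0.971902
Stock lattice S(k, i) with i counting down-moves:
  k=0: S(0,0) = 9.6600
  k=1: S(1,0) = 10.7179; S(1,1) = 8.7065
  k=2: S(2,0) = 11.8917; S(2,1) = 9.6600; S(2,2) = 7.8471
Terminal payoffs V(N, i) = max(S_T - K, 0):
  V(2,0) = 0.981689; V(2,1) = 0.000000; V(2,2) = 0.000000
Backward induction: V(k, i) = exp(-r*dt) * [p * V(k+1, i) + (1-p) * V(k+1, i+1)]; then take max(V_cont, immediate exercise) for American.
  V(1,0) = exp(-r*dt) * [p*0.981689 + (1-p)*0.000000] = 0.584758; exercise = 0.000000; V(1,0) = max -> 0.584758
  V(1,1) = exp(-r*dt) * [p*0.000000 + (1-p)*0.000000] = 0.000000; exercise = 0.000000; V(1,1) = max -> 0.000000
  V(0,0) = exp(-r*dt) * [p*0.584758 + (1-p)*0.000000] = 0.348320; exercise = 0.000000; V(0,0) = max -> 0.348320

Answer: Price = V(0,0) = 0.3483


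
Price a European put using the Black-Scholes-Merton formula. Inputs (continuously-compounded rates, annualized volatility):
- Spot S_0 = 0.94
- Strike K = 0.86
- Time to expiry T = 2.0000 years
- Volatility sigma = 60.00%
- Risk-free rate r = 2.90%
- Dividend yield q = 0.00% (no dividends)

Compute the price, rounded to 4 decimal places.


d1 = (ln(S/K) + (r - q + 0.5*sigma^2) * T) / (sigma * sqrt(T)) = 0.59744334
d2 = d1 - sigma * sqrt(T) = -0.25108480
exp(-rT) = 0.94364995; exp(-qT) = 1.00000000
P = K * exp(-rT) * N(-d2) - S_0 * exp(-qT) * N(-d1)
N(-d1) = 0.27510571; N(-d2) = 0.59912572
P = 0.8600 * 0.94364995 * 0.59912572 - 0.9400 * 1.00000000 * 0.27510571 = 0.2276

Answer: Price = 0.2276


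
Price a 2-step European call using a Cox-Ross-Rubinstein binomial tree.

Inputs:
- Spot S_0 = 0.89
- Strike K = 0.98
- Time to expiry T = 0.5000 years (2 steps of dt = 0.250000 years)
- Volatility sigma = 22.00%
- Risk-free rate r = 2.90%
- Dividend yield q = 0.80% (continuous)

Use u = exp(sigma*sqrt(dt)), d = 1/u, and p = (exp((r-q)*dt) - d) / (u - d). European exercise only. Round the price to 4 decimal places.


dt = T/N = 0.250000
u = exp(sigma*sqrt(dt)) = 1.116278; d = 1/u = 0.895834
p = (exp((r-q)*dt) - d) / (u - d) = 0.496406
Discount per step: exp(-r*dt) = 0.992776
Stock lattice S(k, i) with i counting down-moves:
  k=0: S(0,0) = 0.8900
  k=1: S(1,0) = 0.9935; S(1,1) = 0.7973
  k=2: S(2,0) = 1.1090; S(2,1) = 0.8900; S(2,2) = 0.7142
Terminal payoffs V(N, i) = max(S_T - K, 0):
  V(2,0) = 0.129008; V(2,1) = 0.000000; V(2,2) = 0.000000
Backward induction: V(k, i) = exp(-r*dt) * [p * V(k+1, i) + (1-p) * V(k+1, i+1)].
  V(1,0) = exp(-r*dt) * [p*0.129008 + (1-p)*0.000000] = 0.063578
  V(1,1) = exp(-r*dt) * [p*0.000000 + (1-p)*0.000000] = 0.000000
  V(0,0) = exp(-r*dt) * [p*0.063578 + (1-p)*0.000000] = 0.031332

Answer: Price = V(0,0) = 0.0313


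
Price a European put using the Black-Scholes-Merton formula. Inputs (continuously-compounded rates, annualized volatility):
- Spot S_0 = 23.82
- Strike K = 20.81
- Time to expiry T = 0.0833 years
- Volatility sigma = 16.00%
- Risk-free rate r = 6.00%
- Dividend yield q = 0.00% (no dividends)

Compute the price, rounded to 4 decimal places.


Answer: Price = 0.0003

Derivation:
d1 = (ln(S/K) + (r - q + 0.5*sigma^2) * T) / (sigma * sqrt(T)) = 3.05673200
d2 = d1 - sigma * sqrt(T) = 3.01055321
exp(-rT) = 0.99501447; exp(-qT) = 1.00000000
P = K * exp(-rT) * N(-d2) - S_0 * exp(-qT) * N(-d1)
N(-d1) = 0.00111882; N(-d2) = 0.00130386
P = 20.8100 * 0.99501447 * 0.00130386 - 23.8200 * 1.00000000 * 0.00111882 = 0.0003


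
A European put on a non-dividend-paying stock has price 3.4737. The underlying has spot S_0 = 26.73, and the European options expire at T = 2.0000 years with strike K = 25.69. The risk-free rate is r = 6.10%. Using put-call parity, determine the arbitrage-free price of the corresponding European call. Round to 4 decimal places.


Put-call parity: C - P = S_0 * exp(-qT) - K * exp(-rT).
S_0 * exp(-qT) = 26.7300 * 1.00000000 = 26.73000000
K * exp(-rT) = 25.6900 * 0.88514837 = 22.73946159
C = P + S*exp(-qT) - K*exp(-rT)
C = 3.4737 + 26.73000000 - 22.73946159 = 7.4642

Answer: Call price = 7.4642


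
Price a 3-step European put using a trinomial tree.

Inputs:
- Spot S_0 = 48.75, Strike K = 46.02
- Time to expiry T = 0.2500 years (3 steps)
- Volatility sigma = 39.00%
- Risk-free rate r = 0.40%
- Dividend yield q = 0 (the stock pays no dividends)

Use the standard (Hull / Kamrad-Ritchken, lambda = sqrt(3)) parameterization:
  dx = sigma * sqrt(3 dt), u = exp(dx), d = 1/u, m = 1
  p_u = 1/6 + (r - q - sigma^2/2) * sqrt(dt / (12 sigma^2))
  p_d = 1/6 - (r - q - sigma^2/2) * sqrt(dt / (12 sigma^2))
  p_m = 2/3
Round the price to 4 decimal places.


dt = T/N = 0.083333; dx = sigma*sqrt(3*dt) = 0.195000
u = exp(dx) = 1.215311; d = 1/u = 0.822835
p_u = 0.151271, p_m = 0.666667, p_d = 0.182062
Discount per step: exp(-r*dt) = 0.999667
Stock lattice S(k, j) with j the centered position index:
  k=0: S(0,+0) = 48.7500
  k=1: S(1,-1) = 40.1132; S(1,+0) = 48.7500; S(1,+1) = 59.2464
  k=2: S(2,-2) = 33.0065; S(2,-1) = 40.1132; S(2,+0) = 48.7500; S(2,+1) = 59.2464; S(2,+2) = 72.0028
  k=3: S(3,-3) = 27.1589; S(3,-2) = 33.0065; S(3,-1) = 40.1132; S(3,+0) = 48.7500; S(3,+1) = 59.2464; S(3,+2) = 72.0028; S(3,+3) = 87.5058
Terminal payoffs V(N, j) = max(K - S_T, 0):
  V(3,-3) = 18.861089; V(3,-2) = 13.013477; V(3,-1) = 5.906810; V(3,+0) = 0.000000; V(3,+1) = 0.000000; V(3,+2) = 0.000000; V(3,+3) = 0.000000
Backward induction: V(k, j) = exp(-r*dt) * [p_u * V(k+1, j+1) + p_m * V(k+1, j) + p_d * V(k+1, j-1)]
  V(2,-2) = exp(-r*dt) * [p_u*5.906810 + p_m*13.013477 + p_d*18.861089] = 12.998736
  V(2,-1) = exp(-r*dt) * [p_u*0.000000 + p_m*5.906810 + p_d*13.013477] = 6.305031
  V(2,+0) = exp(-r*dt) * [p_u*0.000000 + p_m*0.000000 + p_d*5.906810] = 1.075047
  V(2,+1) = exp(-r*dt) * [p_u*0.000000 + p_m*0.000000 + p_d*0.000000] = 0.000000
  V(2,+2) = exp(-r*dt) * [p_u*0.000000 + p_m*0.000000 + p_d*0.000000] = 0.000000
  V(1,-1) = exp(-r*dt) * [p_u*1.075047 + p_m*6.305031 + p_d*12.998736] = 6.730309
  V(1,+0) = exp(-r*dt) * [p_u*0.000000 + p_m*1.075047 + p_d*6.305031] = 1.863983
  V(1,+1) = exp(-r*dt) * [p_u*0.000000 + p_m*0.000000 + p_d*1.075047] = 0.195660
  V(0,+0) = exp(-r*dt) * [p_u*0.195660 + p_m*1.863983 + p_d*6.730309] = 2.496754

Answer: Price = V(0,0) = 2.4968


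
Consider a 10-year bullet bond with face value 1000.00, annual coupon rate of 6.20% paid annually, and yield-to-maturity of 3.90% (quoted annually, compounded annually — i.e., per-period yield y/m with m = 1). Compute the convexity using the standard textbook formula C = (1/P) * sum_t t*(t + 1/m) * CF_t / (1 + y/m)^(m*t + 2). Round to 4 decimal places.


Coupon per period c = face * coupon_rate / m = 62.000000
Periods per year m = 1; per-period yield y/m = 0.039000
Number of cashflows N = 10
Cashflows (t years, CF_t, discount factor 1/(1+y/m)^(m*t), PV):
  t = 1.0000: CF_t = 62.000000, DF = 0.962464, PV = 59.672762
  t = 2.0000: CF_t = 62.000000, DF = 0.926337, PV = 57.432880
  t = 3.0000: CF_t = 62.000000, DF = 0.891566, PV = 55.277074
  t = 4.0000: CF_t = 62.000000, DF = 0.858100, PV = 53.202189
  t = 5.0000: CF_t = 62.000000, DF = 0.825890, PV = 51.205186
  t = 6.0000: CF_t = 62.000000, DF = 0.794889, PV = 49.283144
  t = 7.0000: CF_t = 62.000000, DF = 0.765052, PV = 47.433247
  t = 8.0000: CF_t = 62.000000, DF = 0.736335, PV = 45.652788
  t = 9.0000: CF_t = 62.000000, DF = 0.708696, PV = 43.939161
  t = 10.0000: CF_t = 1062.000000, DF = 0.682094, PV = 724.384320
Price P = sum_t PV_t = 1187.482752
Convexity numerator sum_t t*(t + 1/m) * CF_t / (1+y/m)^(m*t + 2):
  t = 1.0000: term = 110.554148
  t = 2.0000: term = 319.213132
  t = 3.0000: term = 614.462237
  t = 4.0000: term = 985.662877
  t = 5.0000: term = 1422.997416
  t = 6.0000: term = 1917.417114
  t = 7.0000: term = 2460.593024
  t = 8.0000: term = 3044.869685
  t = 9.0000: term = 3663.221469
  t = 10.0000: term = 73812.621735
Convexity = (1/P) * sum = 88351.612838 / 1187.482752 = 74.402439

Answer: Convexity = 74.4024


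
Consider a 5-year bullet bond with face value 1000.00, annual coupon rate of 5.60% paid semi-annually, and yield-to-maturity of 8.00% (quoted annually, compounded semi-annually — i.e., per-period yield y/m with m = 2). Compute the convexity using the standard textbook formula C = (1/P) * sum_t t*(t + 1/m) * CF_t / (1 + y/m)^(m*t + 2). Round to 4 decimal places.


Answer: Convexity = 21.3643

Derivation:
Coupon per period c = face * coupon_rate / m = 28.000000
Periods per year m = 2; per-period yield y/m = 0.040000
Number of cashflows N = 10
Cashflows (t years, CF_t, discount factor 1/(1+y/m)^(m*t), PV):
  t = 0.5000: CF_t = 28.000000, DF = 0.961538, PV = 26.923077
  t = 1.0000: CF_t = 28.000000, DF = 0.924556, PV = 25.887574
  t = 1.5000: CF_t = 28.000000, DF = 0.888996, PV = 24.891898
  t = 2.0000: CF_t = 28.000000, DF = 0.854804, PV = 23.934517
  t = 2.5000: CF_t = 28.000000, DF = 0.821927, PV = 23.013959
  t = 3.0000: CF_t = 28.000000, DF = 0.790315, PV = 22.128807
  t = 3.5000: CF_t = 28.000000, DF = 0.759918, PV = 21.277699
  t = 4.0000: CF_t = 28.000000, DF = 0.730690, PV = 20.459326
  t = 4.5000: CF_t = 28.000000, DF = 0.702587, PV = 19.672429
  t = 5.0000: CF_t = 1028.000000, DF = 0.675564, PV = 694.479966
Price P = sum_t PV_t = 902.669251
Convexity numerator sum_t t*(t + 1/m) * CF_t / (1+y/m)^(m*t + 2):
  t = 0.5000: term = 12.445949
  t = 1.0000: term = 35.901776
  t = 1.5000: term = 69.041877
  t = 2.0000: term = 110.644034
  t = 2.5000: term = 159.582741
  t = 3.0000: term = 214.822920
  t = 3.5000: term = 275.414000
  t = 4.0000: term = 340.484341
  t = 4.5000: term = 409.235987
  t = 5.0000: term = 17657.358592
Convexity = (1/P) * sum = 19284.932217 / 902.669251 = 21.364339


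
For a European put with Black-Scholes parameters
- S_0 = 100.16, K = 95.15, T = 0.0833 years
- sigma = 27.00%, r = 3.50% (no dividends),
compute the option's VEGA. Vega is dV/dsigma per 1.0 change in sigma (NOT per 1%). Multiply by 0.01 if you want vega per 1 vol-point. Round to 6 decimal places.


Answer: Vega = 8.803585

Derivation:
d1 = 0.7348713767; d2 = 0.6569446804
phi(d1) = 0.3045388836; exp(-qT) = 1.0000000000; exp(-rT) = 0.9970887459
Vega = S * exp(-qT) * phi(d1) * sqrt(T) = 100.1600 * 1.0000000000 * 0.3045388836 * 0.2886173938 = 8.803585


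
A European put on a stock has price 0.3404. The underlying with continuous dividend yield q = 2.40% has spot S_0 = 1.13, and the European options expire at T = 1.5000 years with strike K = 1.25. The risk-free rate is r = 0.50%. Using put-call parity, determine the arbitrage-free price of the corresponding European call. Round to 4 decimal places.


Answer: Call price = 0.1898

Derivation:
Put-call parity: C - P = S_0 * exp(-qT) - K * exp(-rT).
S_0 * exp(-qT) = 1.1300 * 0.96464029 = 1.09004353
K * exp(-rT) = 1.2500 * 0.99252805 = 1.24066007
C = P + S*exp(-qT) - K*exp(-rT)
C = 0.3404 + 1.09004353 - 1.24066007 = 0.1898


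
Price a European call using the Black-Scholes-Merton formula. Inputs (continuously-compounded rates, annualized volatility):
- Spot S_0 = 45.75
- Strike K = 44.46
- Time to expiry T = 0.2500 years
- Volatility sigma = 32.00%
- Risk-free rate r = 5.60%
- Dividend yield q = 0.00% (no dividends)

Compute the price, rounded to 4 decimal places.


d1 = (ln(S/K) + (r - q + 0.5*sigma^2) * T) / (sigma * sqrt(T)) = 0.34626177
d2 = d1 - sigma * sqrt(T) = 0.18626177
exp(-rT) = 0.98609754; exp(-qT) = 1.00000000
C = S_0 * exp(-qT) * N(d1) - K * exp(-rT) * N(d2)
N(d1) = 0.63542700; N(d2) = 0.57388026
C = 45.7500 * 1.00000000 * 0.63542700 - 44.4600 * 0.98609754 * 0.57388026 = 3.9108

Answer: Price = 3.9108


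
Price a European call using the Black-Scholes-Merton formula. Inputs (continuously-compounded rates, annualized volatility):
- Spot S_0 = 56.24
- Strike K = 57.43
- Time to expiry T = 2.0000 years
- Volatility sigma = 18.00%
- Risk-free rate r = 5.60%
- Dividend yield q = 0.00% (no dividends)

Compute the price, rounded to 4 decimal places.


Answer: Price = 8.2384

Derivation:
d1 = (ln(S/K) + (r - q + 0.5*sigma^2) * T) / (sigma * sqrt(T)) = 0.48500231
d2 = d1 - sigma * sqrt(T) = 0.23044387
exp(-rT) = 0.89404426; exp(-qT) = 1.00000000
C = S_0 * exp(-qT) * N(d1) - K * exp(-rT) * N(d2)
N(d1) = 0.68616265; N(d2) = 0.59112656
C = 56.2400 * 1.00000000 * 0.68616265 - 57.4300 * 0.89404426 * 0.59112656 = 8.2384


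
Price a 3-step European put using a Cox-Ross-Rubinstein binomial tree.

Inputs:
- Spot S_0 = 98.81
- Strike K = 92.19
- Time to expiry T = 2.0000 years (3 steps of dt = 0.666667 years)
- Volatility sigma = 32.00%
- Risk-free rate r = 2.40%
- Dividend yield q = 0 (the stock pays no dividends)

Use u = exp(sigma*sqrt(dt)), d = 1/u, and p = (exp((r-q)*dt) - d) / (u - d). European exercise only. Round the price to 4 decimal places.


Answer: Price = V(0,0) = 12.9696

Derivation:
dt = T/N = 0.666667
u = exp(sigma*sqrt(dt)) = 1.298590; d = 1/u = 0.770066
p = (exp((r-q)*dt) - d) / (u - d) = 0.465566
Discount per step: exp(-r*dt) = 0.984127
Stock lattice S(k, i) with i counting down-moves:
  k=0: S(0,0) = 98.8100
  k=1: S(1,0) = 128.3137; S(1,1) = 76.0902
  k=2: S(2,0) = 166.6268; S(2,1) = 98.8100; S(2,2) = 58.5945
  k=3: S(3,0) = 216.3799; S(3,1) = 128.3137; S(3,2) = 76.0902; S(3,3) = 45.1216
Terminal payoffs V(N, i) = max(K - S_T, 0):
  V(3,0) = 0.000000; V(3,1) = 0.000000; V(3,2) = 16.099767; V(3,3) = 47.068354
Backward induction: V(k, i) = exp(-r*dt) * [p * V(k+1, i) + (1-p) * V(k+1, i+1)].
  V(2,0) = exp(-r*dt) * [p*0.000000 + (1-p)*0.000000] = 0.000000
  V(2,1) = exp(-r*dt) * [p*0.000000 + (1-p)*16.099767] = 8.467693
  V(2,2) = exp(-r*dt) * [p*16.099767 + (1-p)*47.068354] = 32.132188
  V(1,0) = exp(-r*dt) * [p*0.000000 + (1-p)*8.467693] = 4.453594
  V(1,1) = exp(-r*dt) * [p*8.467693 + (1-p)*32.132188] = 20.779659
  V(0,0) = exp(-r*dt) * [p*4.453594 + (1-p)*20.779659] = 12.969618


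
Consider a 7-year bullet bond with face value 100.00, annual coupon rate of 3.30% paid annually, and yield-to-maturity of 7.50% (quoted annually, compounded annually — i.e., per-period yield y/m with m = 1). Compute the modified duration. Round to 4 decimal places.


Coupon per period c = face * coupon_rate / m = 3.300000
Periods per year m = 1; per-period yield y/m = 0.075000
Number of cashflows N = 7
Cashflows (t years, CF_t, discount factor 1/(1+y/m)^(m*t), PV):
  t = 1.0000: CF_t = 3.300000, DF = 0.930233, PV = 3.069767
  t = 2.0000: CF_t = 3.300000, DF = 0.865333, PV = 2.855598
  t = 3.0000: CF_t = 3.300000, DF = 0.804961, PV = 2.656370
  t = 4.0000: CF_t = 3.300000, DF = 0.748801, PV = 2.471042
  t = 5.0000: CF_t = 3.300000, DF = 0.696559, PV = 2.298643
  t = 6.0000: CF_t = 3.300000, DF = 0.647962, PV = 2.138273
  t = 7.0000: CF_t = 103.300000, DF = 0.602755, PV = 62.264581
Price P = sum_t PV_t = 77.754274
First compute Macaulay numerator sum_t t * PV_t:
  t * PV_t at t = 1.0000: 3.069767
  t * PV_t at t = 2.0000: 5.711195
  t * PV_t at t = 3.0000: 7.969110
  t * PV_t at t = 4.0000: 9.884167
  t * PV_t at t = 5.0000: 11.493217
  t * PV_t at t = 6.0000: 12.829638
  t * PV_t at t = 7.0000: 435.852069
Macaulay duration D = 486.809164 / 77.754274 = 6.260867
Modified duration = D / (1 + y/m) = 6.260867 / (1 + 0.075000) = 5.824062

Answer: Modified duration = 5.8241


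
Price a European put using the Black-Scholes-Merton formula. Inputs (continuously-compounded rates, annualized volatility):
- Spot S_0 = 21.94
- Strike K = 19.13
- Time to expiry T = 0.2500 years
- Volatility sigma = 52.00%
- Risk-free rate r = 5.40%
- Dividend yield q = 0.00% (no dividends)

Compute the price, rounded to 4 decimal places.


d1 = (ln(S/K) + (r - q + 0.5*sigma^2) * T) / (sigma * sqrt(T)) = 0.70905258
d2 = d1 - sigma * sqrt(T) = 0.44905258
exp(-rT) = 0.98659072; exp(-qT) = 1.00000000
P = K * exp(-rT) * N(-d2) - S_0 * exp(-qT) * N(-d1)
N(-d1) = 0.23914592; N(-d2) = 0.32669686
P = 19.1300 * 0.98659072 * 0.32669686 - 21.9400 * 1.00000000 * 0.23914592 = 0.9190

Answer: Price = 0.9190


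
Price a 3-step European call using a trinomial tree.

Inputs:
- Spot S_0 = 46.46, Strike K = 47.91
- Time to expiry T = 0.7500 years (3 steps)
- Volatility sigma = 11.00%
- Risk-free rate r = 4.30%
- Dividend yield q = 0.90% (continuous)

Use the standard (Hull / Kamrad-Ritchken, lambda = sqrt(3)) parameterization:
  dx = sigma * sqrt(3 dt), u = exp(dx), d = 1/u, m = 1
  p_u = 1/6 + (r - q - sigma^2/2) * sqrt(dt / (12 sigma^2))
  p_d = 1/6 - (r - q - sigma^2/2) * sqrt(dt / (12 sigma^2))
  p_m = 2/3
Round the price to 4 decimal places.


dt = T/N = 0.250000; dx = sigma*sqrt(3*dt) = 0.095263
u = exp(dx) = 1.099948; d = 1/u = 0.909134
p_u = 0.203342, p_m = 0.666667, p_d = 0.129992
Discount per step: exp(-r*dt) = 0.989308
Stock lattice S(k, j) with j the centered position index:
  k=0: S(0,+0) = 46.4600
  k=1: S(1,-1) = 42.2384; S(1,+0) = 46.4600; S(1,+1) = 51.1036
  k=2: S(2,-2) = 38.4003; S(2,-1) = 42.2384; S(2,+0) = 46.4600; S(2,+1) = 51.1036; S(2,+2) = 56.2113
  k=3: S(3,-3) = 34.9110; S(3,-2) = 38.4003; S(3,-1) = 42.2384; S(3,+0) = 46.4600; S(3,+1) = 51.1036; S(3,+2) = 56.2113; S(3,+3) = 61.8295
Terminal payoffs V(N, j) = max(S_T - K, 0):
  V(3,-3) = 0.000000; V(3,-2) = 0.000000; V(3,-1) = 0.000000; V(3,+0) = 0.000000; V(3,+1) = 3.193578; V(3,+2) = 8.301273; V(3,+3) = 13.919470
Backward induction: V(k, j) = exp(-r*dt) * [p_u * V(k+1, j+1) + p_m * V(k+1, j) + p_d * V(k+1, j-1)]
  V(2,-2) = exp(-r*dt) * [p_u*0.000000 + p_m*0.000000 + p_d*0.000000] = 0.000000
  V(2,-1) = exp(-r*dt) * [p_u*0.000000 + p_m*0.000000 + p_d*0.000000] = 0.000000
  V(2,+0) = exp(-r*dt) * [p_u*3.193578 + p_m*0.000000 + p_d*0.000000] = 0.642444
  V(2,+1) = exp(-r*dt) * [p_u*8.301273 + p_m*3.193578 + p_d*0.000000] = 3.776232
  V(2,+2) = exp(-r*dt) * [p_u*13.919470 + p_m*8.301273 + p_d*3.193578] = 8.685850
  V(1,-1) = exp(-r*dt) * [p_u*0.642444 + p_m*0.000000 + p_d*0.000000] = 0.129239
  V(1,+0) = exp(-r*dt) * [p_u*3.776232 + p_m*0.642444 + p_d*0.000000] = 1.183371
  V(1,+1) = exp(-r*dt) * [p_u*8.685850 + p_m*3.776232 + p_d*0.642444] = 4.320499
  V(0,+0) = exp(-r*dt) * [p_u*4.320499 + p_m*1.183371 + p_d*0.129239] = 1.666242

Answer: Price = V(0,0) = 1.6662
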